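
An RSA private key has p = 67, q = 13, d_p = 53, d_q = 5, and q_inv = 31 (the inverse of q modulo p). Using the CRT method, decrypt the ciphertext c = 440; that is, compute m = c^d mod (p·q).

m₁ = c^(d_p) mod p: c ≡ 38 (mod 67), and 38^53 mod 67 = 30.
m₂ = c^(d_q) mod q: c ≡ 11 (mod 13), and 11^5 mod 13 = 7.
h = q_inv·(m₁ − m₂) mod p = 31·(30 − 7) mod 67 = 43.
m = m₂ + h·q = 7 + 43·13 = 566.

566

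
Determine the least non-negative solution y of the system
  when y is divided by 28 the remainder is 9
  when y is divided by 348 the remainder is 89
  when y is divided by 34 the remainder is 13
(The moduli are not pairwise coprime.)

11573

gcd(28, 348) = 4 and 4 | (89 − 9), so the pair is consistent; merging gives y ≡ 1829 (mod 2436), where 2436 = lcm(28, 348).
gcd(2436, 34) = 2 and 2 | (13 − 1829), so the pair is consistent; merging gives y ≡ 11573 (mod 41412), where 41412 = lcm(2436, 34).
The solution is unique modulo lcm(28, 348, 34) = 41412.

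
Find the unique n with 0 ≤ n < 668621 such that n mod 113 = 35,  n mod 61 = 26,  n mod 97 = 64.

572267

Combine the congruences pairwise.
From n ≡ 35 (mod 113) write n = 35 + 113t. Substituting into n ≡ 26 (mod 61) gives 113t ≡ 52 (mod 61), and since 52⁻¹ ≡ 27 (mod 61), t ≡ 1. Hence n ≡ 35 + 113·1 = 148 (mod 6893).
From n ≡ 148 (mod 6893) write n = 148 + 6893t. Substituting into n ≡ 64 (mod 97) gives 6893t ≡ 13 (mod 97), and since 6⁻¹ ≡ 81 (mod 97), t ≡ 83. Hence n ≡ 148 + 6893·83 = 572267 (mod 668621).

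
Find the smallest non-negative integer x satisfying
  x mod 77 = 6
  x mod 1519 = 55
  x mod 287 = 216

Combine the congruences pairwise.
gcd(77, 1519) = 7 and 7 | (55 − 6), so the pair is consistent; merging gives x ≡ 9169 (mod 16709), where 16709 = lcm(77, 1519).
gcd(16709, 287) = 7 and 7 | (216 − 9169), so the pair is consistent; merging gives x ≡ 527148 (mod 685069), where 685069 = lcm(16709, 287).
The solution is unique modulo lcm(77, 1519, 287) = 685069.

527148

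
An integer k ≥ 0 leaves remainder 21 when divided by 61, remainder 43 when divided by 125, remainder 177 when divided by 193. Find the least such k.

1252168

The moduli are pairwise coprime; N = 61·125·193 = 1471625.
N/61 = 24125; 24125 ≡ 30 (mod 61); 30·59 ≡ 1, so inverse 59.
N/125 = 11773; 11773 ≡ 23 (mod 125); 23·87 ≡ 1, so inverse 87.
N/193 = 7625; 7625 ≡ 98 (mod 193); 98·65 ≡ 1, so inverse 65.
k ≡ 21·24125·59 + 43·11773·87 + 177·7625·65 = 161659293.
161659293 mod 1471625 = 1252168.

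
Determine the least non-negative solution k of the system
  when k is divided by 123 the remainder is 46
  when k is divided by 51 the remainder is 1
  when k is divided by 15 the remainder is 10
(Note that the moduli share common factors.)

9640

Combine the congruences pairwise.
gcd(123, 51) = 3 and 3 | (1 − 46), so the pair is consistent; merging gives k ≡ 1276 (mod 2091), where 2091 = lcm(123, 51).
gcd(2091, 15) = 3 and 3 | (10 − 1276), so the pair is consistent; merging gives k ≡ 9640 (mod 10455), where 10455 = lcm(2091, 15).
The solution is unique modulo lcm(123, 51, 15) = 10455.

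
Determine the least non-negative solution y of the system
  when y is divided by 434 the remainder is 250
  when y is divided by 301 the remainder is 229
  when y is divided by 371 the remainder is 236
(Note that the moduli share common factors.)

Combine the congruences pairwise.
gcd(434, 301) = 7 and 7 | (229 − 250), so the pair is consistent; merging gives y ≡ 11968 (mod 18662), where 18662 = lcm(434, 301).
gcd(18662, 371) = 7 and 7 | (236 − 11968), so the pair is consistent; merging gives y ≡ 777110 (mod 989086), where 989086 = lcm(18662, 371).
The solution is unique modulo lcm(434, 301, 371) = 989086.

777110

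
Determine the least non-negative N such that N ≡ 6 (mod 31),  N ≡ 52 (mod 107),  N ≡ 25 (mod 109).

The moduli are pairwise coprime; M = 31·107·109 = 361553.
M/31 = 11663; 11663 ≡ 7 (mod 31); 7·9 ≡ 1, so inverse 9.
M/107 = 3379; 3379 ≡ 62 (mod 107); 62·19 ≡ 1, so inverse 19.
M/109 = 3317; 3317 ≡ 47 (mod 109); 47·58 ≡ 1, so inverse 58.
N ≡ 6·11663·9 + 52·3379·19 + 25·3317·58 = 8777904.
8777904 mod 361553 = 100632.

100632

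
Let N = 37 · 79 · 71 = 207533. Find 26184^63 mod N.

205275

Mod 37: 26184 ≡ 25; by Fermat, exponent reduces to 63 mod 36 = 27; 25^27 ≡ 36 (mod 37).
Mod 79: 26184 ≡ 35; 35^63 ≡ 33 (mod 79).
Mod 71: 26184 ≡ 56; 56^63 ≡ 14 (mod 71).
Combine by CRT: x ≡ 36 (mod 37), x ≡ 33 (mod 79), x ≡ 14 (mod 71) ⇒ x ≡ 205275 (mod 207533).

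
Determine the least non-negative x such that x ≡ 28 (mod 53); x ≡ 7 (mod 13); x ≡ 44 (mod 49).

10628

The moduli are pairwise coprime; N = 53·13·49 = 33761.
N/53 = 637; 637 ≡ 1 (mod 53), inverse 1.
N/13 = 2597; 2597 ≡ 10 (mod 13); 10·4 ≡ 1, so inverse 4.
N/49 = 689; 689 ≡ 3 (mod 49); 3·33 ≡ 1, so inverse 33.
x ≡ 28·637·1 + 7·2597·4 + 44·689·33 = 1090980.
1090980 mod 33761 = 10628.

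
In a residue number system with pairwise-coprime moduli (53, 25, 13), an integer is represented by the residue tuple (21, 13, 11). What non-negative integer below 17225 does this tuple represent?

15338

Combine the congruences pairwise.
From x ≡ 21 (mod 53) write x = 21 + 53t. Substituting into x ≡ 13 (mod 25) gives 53t ≡ 17 (mod 25), and since 3⁻¹ ≡ 17 (mod 25), t ≡ 14. Hence x ≡ 21 + 53·14 = 763 (mod 1325).
From x ≡ 763 (mod 1325) write x = 763 + 1325t. Substituting into x ≡ 11 (mod 13) gives 1325t ≡ 2 (mod 13), and since 12⁻¹ ≡ 12 (mod 13), t ≡ 11. Hence x ≡ 763 + 1325·11 = 15338 (mod 17225).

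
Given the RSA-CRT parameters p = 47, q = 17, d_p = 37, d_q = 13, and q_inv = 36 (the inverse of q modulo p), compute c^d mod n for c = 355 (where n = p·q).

m₁ = c^(d_p) mod p: c ≡ 26 (mod 47), and 26^37 mod 47 = 41.
m₂ = c^(d_q) mod q: c ≡ 15 (mod 17), and 15^13 mod 17 = 2.
h = q_inv·(m₁ − m₂) mod p = 36·(41 − 2) mod 47 = 41.
m = m₂ + h·q = 2 + 41·17 = 699.

699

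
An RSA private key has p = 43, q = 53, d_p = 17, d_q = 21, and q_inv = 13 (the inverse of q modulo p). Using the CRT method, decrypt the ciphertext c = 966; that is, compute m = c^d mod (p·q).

760

m₁ = c^(d_p) mod p: c ≡ 20 (mod 43), and 20^17 mod 43 = 29.
m₂ = c^(d_q) mod q: c ≡ 12 (mod 53), and 12^21 mod 53 = 18.
h = q_inv·(m₁ − m₂) mod p = 13·(29 − 18) mod 43 = 14.
m = m₂ + h·q = 18 + 14·53 = 760.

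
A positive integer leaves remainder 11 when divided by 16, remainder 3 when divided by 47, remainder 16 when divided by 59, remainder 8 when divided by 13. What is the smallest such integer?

27451

From N ≡ 11 (mod 16) write N = 11 + 16t. Substituting into N ≡ 3 (mod 47) gives 16t ≡ 39 (mod 47), and since 16⁻¹ ≡ 3 (mod 47), t ≡ 23. Hence N ≡ 11 + 16·23 = 379 (mod 752).
From N ≡ 379 (mod 752) write N = 379 + 752t. Substituting into N ≡ 16 (mod 59) gives 752t ≡ 50 (mod 59), and since 44⁻¹ ≡ 55 (mod 59), t ≡ 36. Hence N ≡ 379 + 752·36 = 27451 (mod 44368).
From N ≡ 27451 (mod 44368) write N = 27451 + 44368t. Substituting into N ≡ 8 (mod 13) gives 44368t ≡ 0 (mod 13), and since 12⁻¹ ≡ 12 (mod 13), t ≡ 0. Hence N ≡ 27451 + 44368·0 = 27451 (mod 576784).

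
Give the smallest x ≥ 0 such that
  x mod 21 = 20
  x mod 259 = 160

419

Combine the congruences pairwise.
gcd(21, 259) = 7 and 7 | (160 − 20), so the pair is consistent; merging gives x ≡ 419 (mod 777), where 777 = lcm(21, 259).
The solution is unique modulo lcm(21, 259) = 777.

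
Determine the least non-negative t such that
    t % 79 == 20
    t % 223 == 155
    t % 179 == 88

The moduli are pairwise coprime; N = 79·223·179 = 3153443.
N/79 = 39917; 39917 ≡ 22 (mod 79); 22·18 ≡ 1, so inverse 18.
N/223 = 14141; 14141 ≡ 92 (mod 223); 92·80 ≡ 1, so inverse 80.
N/179 = 17617; 17617 ≡ 75 (mod 179); 75·74 ≡ 1, so inverse 74.
t ≡ 20·39917·18 + 155·14141·80 + 88·17617·74 = 304440424.
304440424 mod 3153443 = 1709896.

1709896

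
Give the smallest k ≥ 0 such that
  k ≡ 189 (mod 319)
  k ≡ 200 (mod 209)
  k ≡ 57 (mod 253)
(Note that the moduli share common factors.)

6888

Combine the congruences pairwise.
gcd(319, 209) = 11 and 11 | (200 − 189), so the pair is consistent; merging gives k ≡ 827 (mod 6061), where 6061 = lcm(319, 209).
gcd(6061, 253) = 11 and 11 | (57 − 827), so the pair is consistent; merging gives k ≡ 6888 (mod 139403), where 139403 = lcm(6061, 253).
The solution is unique modulo lcm(319, 209, 253) = 139403.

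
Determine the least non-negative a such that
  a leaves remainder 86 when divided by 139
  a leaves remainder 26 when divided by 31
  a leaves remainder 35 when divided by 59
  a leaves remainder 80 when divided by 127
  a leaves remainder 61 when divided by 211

1662868484

Combine the congruences pairwise.
From a ≡ 86 (mod 139) write a = 86 + 139t. Substituting into a ≡ 26 (mod 31) gives 139t ≡ 2 (mod 31), and since 15⁻¹ ≡ 29 (mod 31), t ≡ 27. Hence a ≡ 86 + 139·27 = 3839 (mod 4309).
From a ≡ 3839 (mod 4309) write a = 3839 + 4309t. Substituting into a ≡ 35 (mod 59) gives 4309t ≡ 31 (mod 59), and since 2⁻¹ ≡ 30 (mod 59), t ≡ 45. Hence a ≡ 3839 + 4309·45 = 197744 (mod 254231).
From a ≡ 197744 (mod 254231) write a = 197744 + 254231t. Substituting into a ≡ 80 (mod 127) gives 254231t ≡ 75 (mod 127), and since 104⁻¹ ≡ 11 (mod 127), t ≡ 63. Hence a ≡ 197744 + 254231·63 = 16214297 (mod 32287337).
From a ≡ 16214297 (mod 32287337) write a = 16214297 + 32287337t. Substituting into a ≡ 61 (mod 211) gives 32287337t ≡ 59 (mod 211), and since 117⁻¹ ≡ 101 (mod 211), t ≡ 51. Hence a ≡ 16214297 + 32287337·51 = 1662868484 (mod 6812628107).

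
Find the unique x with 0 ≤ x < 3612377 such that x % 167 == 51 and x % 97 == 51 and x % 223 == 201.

Combine the congruences pairwise.
From x ≡ 51 (mod 167) write x = 51 + 167t. Substituting into x ≡ 51 (mod 97) gives 167t ≡ 0 (mod 97), and since 70⁻¹ ≡ 79 (mod 97), t ≡ 0. Hence x ≡ 51 + 167·0 = 51 (mod 16199).
From x ≡ 51 (mod 16199) write x = 51 + 16199t. Substituting into x ≡ 201 (mod 223) gives 16199t ≡ 150 (mod 223), and since 143⁻¹ ≡ 131 (mod 223), t ≡ 26. Hence x ≡ 51 + 16199·26 = 421225 (mod 3612377).

421225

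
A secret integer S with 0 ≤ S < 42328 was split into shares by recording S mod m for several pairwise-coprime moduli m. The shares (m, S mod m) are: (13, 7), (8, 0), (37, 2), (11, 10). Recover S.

The moduli are pairwise coprime; N = 13·8·37·11 = 42328.
N/13 = 3256; 3256 ≡ 6 (mod 13); 6·11 ≡ 1, so inverse 11.
N/8 = 5291; 5291 ≡ 3 (mod 8); 3·3 ≡ 1, so inverse 3.
N/37 = 1144; 1144 ≡ 34 (mod 37); 34·12 ≡ 1, so inverse 12.
N/11 = 3848; 3848 ≡ 9 (mod 11); 9·5 ≡ 1, so inverse 5.
S ≡ 7·3256·11 + 0·5291·3 + 2·1144·12 + 10·3848·5 = 470568.
470568 mod 42328 = 4960.

4960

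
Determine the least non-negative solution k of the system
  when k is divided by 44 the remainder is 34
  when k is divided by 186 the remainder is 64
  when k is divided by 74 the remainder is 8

24058

gcd(44, 186) = 2 and 2 | (64 − 34), so the pair is consistent; merging gives k ≡ 3598 (mod 4092), where 4092 = lcm(44, 186).
gcd(4092, 74) = 2 and 2 | (8 − 3598), so the pair is consistent; merging gives k ≡ 24058 (mod 151404), where 151404 = lcm(4092, 74).
The solution is unique modulo lcm(44, 186, 74) = 151404.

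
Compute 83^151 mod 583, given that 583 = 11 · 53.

182

Mod 11: 83 ≡ 6; by Fermat, exponent reduces to 151 mod 10 = 1; 6^1 ≡ 6 (mod 11).
Mod 53: 83 ≡ 30; by Fermat, exponent reduces to 151 mod 52 = 47; 30^47 ≡ 23 (mod 53).
Combine by CRT: x ≡ 6 (mod 11), x ≡ 23 (mod 53) ⇒ x ≡ 182 (mod 583).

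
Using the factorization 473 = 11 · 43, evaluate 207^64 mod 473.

379

Mod 11: 207 ≡ 9; by Fermat, exponent reduces to 64 mod 10 = 4; 9^4 ≡ 5 (mod 11).
Mod 43: 207 ≡ 35; by Fermat, exponent reduces to 64 mod 42 = 22; 35^22 ≡ 35 (mod 43).
Combine by CRT: x ≡ 5 (mod 11), x ≡ 35 (mod 43) ⇒ x ≡ 379 (mod 473).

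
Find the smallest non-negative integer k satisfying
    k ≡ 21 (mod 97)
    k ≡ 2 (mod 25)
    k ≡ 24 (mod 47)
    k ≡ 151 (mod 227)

17328877

The moduli are pairwise coprime; N = 97·25·47·227 = 25872325.
N/97 = 266725; 266725 ≡ 72 (mod 97); 72·31 ≡ 1, so inverse 31.
N/25 = 1034893; 1034893 ≡ 18 (mod 25); 18·7 ≡ 1, so inverse 7.
N/47 = 550475; 550475 ≡ 11 (mod 47); 11·30 ≡ 1, so inverse 30.
N/227 = 113975; 113975 ≡ 21 (mod 227); 21·173 ≡ 1, so inverse 173.
k ≡ 21·266725·31 + 2·1034893·7 + 24·550475·30 + 151·113975·173 = 3561837402.
3561837402 mod 25872325 = 17328877.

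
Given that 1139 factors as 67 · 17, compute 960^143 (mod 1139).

Mod 67: 960 ≡ 22; by Fermat, exponent reduces to 143 mod 66 = 11; 22^11 ≡ 1 (mod 67).
Mod 17: 960 ≡ 8; by Fermat, exponent reduces to 143 mod 16 = 15; 8^15 ≡ 15 (mod 17).
Combine by CRT: x ≡ 1 (mod 67), x ≡ 15 (mod 17) ⇒ x ≡ 202 (mod 1139).

202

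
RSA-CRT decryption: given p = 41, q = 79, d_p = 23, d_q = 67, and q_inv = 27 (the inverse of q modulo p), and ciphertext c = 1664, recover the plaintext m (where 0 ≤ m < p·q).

m₁ = c^(d_p) mod p: c ≡ 24 (mod 41), and 24^23 mod 41 = 34.
m₂ = c^(d_q) mod q: c ≡ 5 (mod 79), and 5^67 mod 79 = 32.
h = q_inv·(m₁ − m₂) mod p = 27·(34 − 32) mod 41 = 13.
m = m₂ + h·q = 32 + 13·79 = 1059.

1059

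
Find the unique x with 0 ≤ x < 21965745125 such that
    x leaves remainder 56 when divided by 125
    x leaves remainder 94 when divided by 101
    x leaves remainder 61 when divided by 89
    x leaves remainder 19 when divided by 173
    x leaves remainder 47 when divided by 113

Combine the congruences pairwise.
From x ≡ 56 (mod 125) write x = 56 + 125t. Substituting into x ≡ 94 (mod 101) gives 125t ≡ 38 (mod 101), and since 24⁻¹ ≡ 80 (mod 101), t ≡ 10. Hence x ≡ 56 + 125·10 = 1306 (mod 12625).
From x ≡ 1306 (mod 12625) write x = 1306 + 12625t. Substituting into x ≡ 61 (mod 89) gives 12625t ≡ 1 (mod 89), and since 76⁻¹ ≡ 41 (mod 89), t ≡ 41. Hence x ≡ 1306 + 12625·41 = 518931 (mod 1123625).
From x ≡ 518931 (mod 1123625) write x = 518931 + 1123625t. Substituting into x ≡ 19 (mod 173) gives 1123625t ≡ 88 (mod 173), and since 163⁻¹ ≡ 121 (mod 173), t ≡ 95. Hence x ≡ 518931 + 1123625·95 = 107263306 (mod 194387125).
From x ≡ 107263306 (mod 194387125) write x = 107263306 + 194387125t. Substituting into x ≡ 47 (mod 113) gives 194387125t ≡ 70 (mod 113), and since 5⁻¹ ≡ 68 (mod 113), t ≡ 14. Hence x ≡ 107263306 + 194387125·14 = 2828683056 (mod 21965745125).

2828683056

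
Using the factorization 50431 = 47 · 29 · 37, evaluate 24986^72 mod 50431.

Mod 47: 24986 ≡ 29; by Fermat, exponent reduces to 72 mod 46 = 26; 29^26 ≡ 4 (mod 47).
Mod 29: 24986 ≡ 17; by Fermat, exponent reduces to 72 mod 28 = 16; 17^16 ≡ 1 (mod 29).
Mod 37: 24986 ≡ 11; since 36 | 72, by Fermat 11^72 ≡ 1 (mod 37).
Combine by CRT: x ≡ 4 (mod 47), x ≡ 1 (mod 29), x ≡ 1 (mod 37) ⇒ x ≡ 31118 (mod 50431).

31118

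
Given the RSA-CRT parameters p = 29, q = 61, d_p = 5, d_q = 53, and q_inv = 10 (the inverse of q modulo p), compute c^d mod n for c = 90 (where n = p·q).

997

m₁ = c^(d_p) mod p: c ≡ 3 (mod 29), and 3^5 mod 29 = 11.
m₂ = c^(d_q) mod q: c ≡ 29 (mod 61), and 29^53 mod 61 = 21.
h = q_inv·(m₁ − m₂) mod p = 10·(11 − 21) mod 29 = 16.
m = m₂ + h·q = 21 + 16·61 = 997.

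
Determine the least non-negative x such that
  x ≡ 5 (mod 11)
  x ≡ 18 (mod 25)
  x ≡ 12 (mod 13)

1468

The moduli are pairwise coprime; N = 11·25·13 = 3575.
N/11 = 325; 325 ≡ 6 (mod 11); 6·2 ≡ 1, so inverse 2.
N/25 = 143; 143 ≡ 18 (mod 25); 18·7 ≡ 1, so inverse 7.
N/13 = 275; 275 ≡ 2 (mod 13); 2·7 ≡ 1, so inverse 7.
x ≡ 5·325·2 + 18·143·7 + 12·275·7 = 44368.
44368 mod 3575 = 1468.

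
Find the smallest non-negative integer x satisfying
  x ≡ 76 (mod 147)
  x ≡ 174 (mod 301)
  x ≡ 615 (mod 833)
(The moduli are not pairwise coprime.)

2281

gcd(147, 301) = 7 and 7 | (174 − 76), so the pair is consistent; merging gives x ≡ 2281 (mod 6321), where 6321 = lcm(147, 301).
gcd(6321, 833) = 49 and 49 | (615 − 2281), so the pair is consistent; merging gives x ≡ 2281 (mod 107457), where 107457 = lcm(6321, 833).
The solution is unique modulo lcm(147, 301, 833) = 107457.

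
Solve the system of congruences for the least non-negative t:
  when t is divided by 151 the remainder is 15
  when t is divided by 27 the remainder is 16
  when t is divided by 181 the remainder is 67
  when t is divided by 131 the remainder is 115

From t ≡ 15 (mod 151) write t = 15 + 151s. Substituting into t ≡ 16 (mod 27) gives 151s ≡ 1 (mod 27), and since 16⁻¹ ≡ 22 (mod 27), s ≡ 22. Hence t ≡ 15 + 151·22 = 3337 (mod 4077).
From t ≡ 3337 (mod 4077) write t = 3337 + 4077s. Substituting into t ≡ 67 (mod 181) gives 4077s ≡ 169 (mod 181), and since 95⁻¹ ≡ 141 (mod 181), s ≡ 118. Hence t ≡ 3337 + 4077·118 = 484423 (mod 737937).
From t ≡ 484423 (mod 737937) write t = 484423 + 737937s. Substituting into t ≡ 115 (mod 131) gives 737937s ≡ 130 (mod 131), and since 14⁻¹ ≡ 103 (mod 131), s ≡ 28. Hence t ≡ 484423 + 737937·28 = 21146659 (mod 96669747).

21146659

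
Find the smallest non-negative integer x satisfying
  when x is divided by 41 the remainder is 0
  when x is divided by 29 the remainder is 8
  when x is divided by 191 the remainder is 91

75727

The moduli are pairwise coprime; N = 41·29·191 = 227099.
N/41 = 5539; 5539 ≡ 4 (mod 41); 4·31 ≡ 1, so inverse 31.
N/29 = 7831; 7831 ≡ 1 (mod 29), inverse 1.
N/191 = 1189; 1189 ≡ 43 (mod 191); 43·40 ≡ 1, so inverse 40.
x ≡ 0·5539·31 + 8·7831·1 + 91·1189·40 = 4390608.
4390608 mod 227099 = 75727.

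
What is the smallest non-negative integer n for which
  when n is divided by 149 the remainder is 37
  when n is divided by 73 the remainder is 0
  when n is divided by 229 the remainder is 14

2035824

The moduli are pairwise coprime; M = 149·73·229 = 2490833.
M/149 = 16717; 16717 ≡ 29 (mod 149); 29·36 ≡ 1, so inverse 36.
M/73 = 34121; 34121 ≡ 30 (mod 73); 30·56 ≡ 1, so inverse 56.
M/229 = 10877; 10877 ≡ 114 (mod 229); 114·227 ≡ 1, so inverse 227.
n ≡ 37·16717·36 + 0·34121·56 + 14·10877·227 = 56834150.
56834150 mod 2490833 = 2035824.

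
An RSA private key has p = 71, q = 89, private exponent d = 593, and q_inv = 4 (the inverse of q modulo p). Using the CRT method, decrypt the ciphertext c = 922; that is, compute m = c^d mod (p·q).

2200

d_p = d mod (p−1) = 593 mod 70 = 33; d_q = d mod (q−1) = 65.
m₁ = c^(d_p) mod p: c ≡ 70 (mod 71), and 70^33 mod 71 = 70.
m₂ = c^(d_q) mod q: c ≡ 32 (mod 89), and 32^65 mod 89 = 64.
h = q_inv·(m₁ − m₂) mod p = 4·(70 − 64) mod 71 = 24.
m = m₂ + h·q = 64 + 24·89 = 2200.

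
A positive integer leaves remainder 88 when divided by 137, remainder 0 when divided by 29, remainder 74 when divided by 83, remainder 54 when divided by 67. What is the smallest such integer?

The moduli are pairwise coprime; M = 137·29·83·67 = 22093853.
M/137 = 161269; 161269 ≡ 20 (mod 137); 20·48 ≡ 1, so inverse 48.
M/29 = 761857; 761857 ≡ 27 (mod 29); 27·14 ≡ 1, so inverse 14.
M/83 = 266191; 266191 ≡ 10 (mod 83); 10·25 ≡ 1, so inverse 25.
M/67 = 329759; 329759 ≡ 52 (mod 67); 52·58 ≡ 1, so inverse 58.
N ≡ 88·161269·48 + 0·761857·14 + 74·266191·25 + 54·329759·58 = 2206458794.
2206458794 mod 22093853 = 19167347.

19167347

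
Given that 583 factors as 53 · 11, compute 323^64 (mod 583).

47

Mod 53: 323 ≡ 5; by Fermat, exponent reduces to 64 mod 52 = 12; 5^12 ≡ 47 (mod 53).
Mod 11: 323 ≡ 4; by Fermat, exponent reduces to 64 mod 10 = 4; 4^4 ≡ 3 (mod 11).
Combine by CRT: x ≡ 47 (mod 53), x ≡ 3 (mod 11) ⇒ x ≡ 47 (mod 583).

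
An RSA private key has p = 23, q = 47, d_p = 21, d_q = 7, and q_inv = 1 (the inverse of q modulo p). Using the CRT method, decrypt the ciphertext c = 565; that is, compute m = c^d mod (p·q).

706

m₁ = c^(d_p) mod p: c ≡ 13 (mod 23), and 13^21 mod 23 = 16.
m₂ = c^(d_q) mod q: c ≡ 1 (mod 47), and 1^7 mod 47 = 1.
h = q_inv·(m₁ − m₂) mod p = 1·(16 − 1) mod 23 = 15.
m = m₂ + h·q = 1 + 15·47 = 706.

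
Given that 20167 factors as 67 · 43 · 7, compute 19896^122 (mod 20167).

1873

Mod 67: 19896 ≡ 64; by Fermat, exponent reduces to 122 mod 66 = 56; 64^56 ≡ 64 (mod 67).
Mod 43: 19896 ≡ 30; by Fermat, exponent reduces to 122 mod 42 = 38; 30^38 ≡ 24 (mod 43).
Mod 7: 19896 ≡ 2; by Fermat, exponent reduces to 122 mod 6 = 2; 2^2 ≡ 4 (mod 7).
Combine by CRT: x ≡ 64 (mod 67), x ≡ 24 (mod 43), x ≡ 4 (mod 7) ⇒ x ≡ 1873 (mod 20167).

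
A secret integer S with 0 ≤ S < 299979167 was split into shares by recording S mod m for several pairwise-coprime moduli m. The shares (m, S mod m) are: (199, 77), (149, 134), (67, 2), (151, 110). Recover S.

11093929

The moduli are pairwise coprime; N = 199·149·67·151 = 299979167.
N/199 = 1507433; 1507433 ≡ 8 (mod 199); 8·25 ≡ 1, so inverse 25.
N/149 = 2013283; 2013283 ≡ 144 (mod 149); 144·119 ≡ 1, so inverse 119.
N/67 = 4477301; 4477301 ≡ 26 (mod 67); 26·49 ≡ 1, so inverse 49.
N/151 = 1986617; 1986617 ≡ 61 (mod 151); 61·52 ≡ 1, so inverse 52.
S ≡ 77·1507433·25 + 134·2013283·119 + 2·4477301·49 + 110·1986617·52 = 46807843981.
46807843981 mod 299979167 = 11093929.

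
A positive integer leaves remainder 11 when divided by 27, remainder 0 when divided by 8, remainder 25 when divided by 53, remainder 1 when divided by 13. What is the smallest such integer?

113816

The moduli are pairwise coprime; M = 27·8·53·13 = 148824.
M/27 = 5512; 5512 ≡ 4 (mod 27); 4·7 ≡ 1, so inverse 7.
M/8 = 18603; 18603 ≡ 3 (mod 8); 3·3 ≡ 1, so inverse 3.
M/53 = 2808; 2808 ≡ 52 (mod 53); 52·52 ≡ 1, so inverse 52.
M/13 = 11448; 11448 ≡ 8 (mod 13); 8·5 ≡ 1, so inverse 5.
n ≡ 11·5512·7 + 0·18603·3 + 25·2808·52 + 1·11448·5 = 4132064.
4132064 mod 148824 = 113816.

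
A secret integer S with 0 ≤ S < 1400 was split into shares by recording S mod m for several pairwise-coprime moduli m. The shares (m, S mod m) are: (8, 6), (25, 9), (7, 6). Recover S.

From S ≡ 6 (mod 8) write S = 6 + 8t. Substituting into S ≡ 9 (mod 25) gives 8t ≡ 3 (mod 25), and since 8⁻¹ ≡ 22 (mod 25), t ≡ 16. Hence S ≡ 6 + 8·16 = 134 (mod 200).
From S ≡ 134 (mod 200) write S = 134 + 200t. Substituting into S ≡ 6 (mod 7) gives 200t ≡ 5 (mod 7), and since 4⁻¹ ≡ 2 (mod 7), t ≡ 3. Hence S ≡ 134 + 200·3 = 734 (mod 1400).

734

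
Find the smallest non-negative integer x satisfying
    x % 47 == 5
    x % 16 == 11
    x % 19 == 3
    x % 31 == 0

273451

The moduli are pairwise coprime; N = 47·16·19·31 = 442928.
N/47 = 9424; 9424 ≡ 24 (mod 47); 24·2 ≡ 1, so inverse 2.
N/16 = 27683; 27683 ≡ 3 (mod 16); 3·11 ≡ 1, so inverse 11.
N/19 = 23312; 23312 ≡ 18 (mod 19); 18·18 ≡ 1, so inverse 18.
N/31 = 14288; 14288 ≡ 28 (mod 31); 28·10 ≡ 1, so inverse 10.
x ≡ 5·9424·2 + 11·27683·11 + 3·23312·18 + 0·14288·10 = 4702731.
4702731 mod 442928 = 273451.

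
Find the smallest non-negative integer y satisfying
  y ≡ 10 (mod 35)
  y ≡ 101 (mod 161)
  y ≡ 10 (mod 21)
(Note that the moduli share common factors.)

gcd(35, 161) = 7 and 7 | (101 − 10), so the pair is consistent; merging gives y ≡ 745 (mod 805), where 805 = lcm(35, 161).
gcd(805, 21) = 7 and 7 | (10 − 745), so the pair is consistent; merging gives y ≡ 745 (mod 2415), where 2415 = lcm(805, 21).
The solution is unique modulo lcm(35, 161, 21) = 2415.

745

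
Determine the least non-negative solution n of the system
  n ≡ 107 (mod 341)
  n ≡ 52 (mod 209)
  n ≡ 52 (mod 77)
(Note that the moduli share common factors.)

5904

gcd(341, 209) = 11 and 11 | (52 − 107), so the pair is consistent; merging gives n ≡ 5904 (mod 6479), where 6479 = lcm(341, 209).
gcd(6479, 77) = 11 and 11 | (52 − 5904), so the pair is consistent; merging gives n ≡ 5904 (mod 45353), where 45353 = lcm(6479, 77).
The solution is unique modulo lcm(341, 209, 77) = 45353.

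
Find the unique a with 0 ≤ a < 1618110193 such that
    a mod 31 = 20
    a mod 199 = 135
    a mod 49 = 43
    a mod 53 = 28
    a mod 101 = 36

1563085833

The moduli are pairwise coprime; N = 31·199·49·53·101 = 1618110193.
N/31 = 52197103; 52197103 ≡ 16 (mod 31); 16·2 ≡ 1, so inverse 2.
N/199 = 8131207; 8131207 ≡ 67 (mod 199); 67·101 ≡ 1, so inverse 101.
N/49 = 33022657; 33022657 ≡ 38 (mod 49); 38·40 ≡ 1, so inverse 40.
N/53 = 30530381; 30530381 ≡ 49 (mod 53); 49·13 ≡ 1, so inverse 13.
N/101 = 16020893; 16020893 ≡ 71 (mod 101); 71·37 ≡ 1, so inverse 37.
a ≡ 20·52197103·2 + 135·8131207·101 + 43·33022657·40 + 28·30530381·13 + 36·16020893·37 = 202208749765.
202208749765 mod 1618110193 = 1563085833.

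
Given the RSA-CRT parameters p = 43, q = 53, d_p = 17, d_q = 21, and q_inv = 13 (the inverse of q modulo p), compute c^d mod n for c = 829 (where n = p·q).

245

m₁ = c^(d_p) mod p: c ≡ 12 (mod 43), and 12^17 mod 43 = 30.
m₂ = c^(d_q) mod q: c ≡ 34 (mod 53), and 34^21 mod 53 = 33.
h = q_inv·(m₁ − m₂) mod p = 13·(30 − 33) mod 43 = 4.
m = m₂ + h·q = 33 + 4·53 = 245.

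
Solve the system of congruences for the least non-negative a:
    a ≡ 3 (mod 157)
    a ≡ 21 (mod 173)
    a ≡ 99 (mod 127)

From a ≡ 3 (mod 157) write a = 3 + 157t. Substituting into a ≡ 21 (mod 173) gives 157t ≡ 18 (mod 173), and since 157⁻¹ ≡ 54 (mod 173), t ≡ 107. Hence a ≡ 3 + 157·107 = 16802 (mod 27161).
From a ≡ 16802 (mod 27161) write a = 16802 + 27161t. Substituting into a ≡ 99 (mod 127) gives 27161t ≡ 61 (mod 127), and since 110⁻¹ ≡ 112 (mod 127), t ≡ 101. Hence a ≡ 16802 + 27161·101 = 2760063 (mod 3449447).

2760063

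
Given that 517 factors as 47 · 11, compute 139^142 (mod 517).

16

Mod 47: 139 ≡ 45; by Fermat, exponent reduces to 142 mod 46 = 4; 45^4 ≡ 16 (mod 47).
Mod 11: 139 ≡ 7; by Fermat, exponent reduces to 142 mod 10 = 2; 7^2 ≡ 5 (mod 11).
Combine by CRT: x ≡ 16 (mod 47), x ≡ 5 (mod 11) ⇒ x ≡ 16 (mod 517).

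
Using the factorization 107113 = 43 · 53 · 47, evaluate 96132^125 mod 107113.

22024

Mod 43: 96132 ≡ 27; by Fermat, exponent reduces to 125 mod 42 = 41; 27^41 ≡ 8 (mod 43).
Mod 53: 96132 ≡ 43; by Fermat, exponent reduces to 125 mod 52 = 21; 43^21 ≡ 29 (mod 53).
Mod 47: 96132 ≡ 17; by Fermat, exponent reduces to 125 mod 46 = 33; 17^33 ≡ 28 (mod 47).
Combine by CRT: x ≡ 8 (mod 43), x ≡ 29 (mod 53), x ≡ 28 (mod 47) ⇒ x ≡ 22024 (mod 107113).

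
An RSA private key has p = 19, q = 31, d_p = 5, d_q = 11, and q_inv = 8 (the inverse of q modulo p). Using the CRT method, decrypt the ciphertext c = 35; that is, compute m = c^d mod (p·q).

4

m₁ = c^(d_p) mod p: c ≡ 16 (mod 19), and 16^5 mod 19 = 4.
m₂ = c^(d_q) mod q: c ≡ 4 (mod 31), and 4^11 mod 31 = 4.
h = q_inv·(m₁ − m₂) mod p = 8·(4 − 4) mod 19 = 0.
m = m₂ + h·q = 4 + 0·31 = 4.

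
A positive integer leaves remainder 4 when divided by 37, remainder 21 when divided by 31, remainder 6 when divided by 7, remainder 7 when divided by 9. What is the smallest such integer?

32416

The moduli are pairwise coprime; N = 37·31·7·9 = 72261.
N/37 = 1953; 1953 ≡ 29 (mod 37); 29·23 ≡ 1, so inverse 23.
N/31 = 2331; 2331 ≡ 6 (mod 31); 6·26 ≡ 1, so inverse 26.
N/7 = 10323; 10323 ≡ 5 (mod 7); 5·3 ≡ 1, so inverse 3.
N/9 = 8029; 8029 ≡ 1 (mod 9), inverse 1.
t ≡ 4·1953·23 + 21·2331·26 + 6·10323·3 + 7·8029·1 = 1694419.
1694419 mod 72261 = 32416.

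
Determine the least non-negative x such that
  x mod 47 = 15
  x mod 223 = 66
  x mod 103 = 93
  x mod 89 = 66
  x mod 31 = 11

The moduli are pairwise coprime; N = 47·223·103·89·31 = 2978459137.
N/47 = 63371471; 63371471 ≡ 8 (mod 47); 8·6 ≡ 1, so inverse 6.
N/223 = 13356319; 13356319 ≡ 180 (mod 223); 180·140 ≡ 1, so inverse 140.
N/103 = 28917079; 28917079 ≡ 35 (mod 103); 35·53 ≡ 1, so inverse 53.
N/89 = 33465833; 33465833 ≡ 53 (mod 89); 53·42 ≡ 1, so inverse 42.
N/31 = 96079327; 96079327 ≡ 4 (mod 31); 4·8 ≡ 1, so inverse 8.
x ≡ 15·63371471·6 + 66·13356319·140 + 93·28917079·53 + 66·33465833·42 + 11·96079327·8 = 372870372193.
372870372193 mod 2978459137 = 562980068.

562980068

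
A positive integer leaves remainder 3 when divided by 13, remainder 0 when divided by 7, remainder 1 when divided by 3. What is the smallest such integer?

The moduli are pairwise coprime; M = 13·7·3 = 273.
M/13 = 21; 21 ≡ 8 (mod 13); 8·5 ≡ 1, so inverse 5.
M/7 = 39; 39 ≡ 4 (mod 7); 4·2 ≡ 1, so inverse 2.
M/3 = 91; 91 ≡ 1 (mod 3), inverse 1.
n ≡ 3·21·5 + 0·39·2 + 1·91·1 = 406.
406 mod 273 = 133.

133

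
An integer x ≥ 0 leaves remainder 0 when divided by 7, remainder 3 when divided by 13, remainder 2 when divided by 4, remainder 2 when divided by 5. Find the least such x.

The moduli are pairwise coprime; N = 7·13·4·5 = 1820.
N/7 = 260; 260 ≡ 1 (mod 7), inverse 1.
N/13 = 140; 140 ≡ 10 (mod 13); 10·4 ≡ 1, so inverse 4.
N/4 = 455; 455 ≡ 3 (mod 4); 3·3 ≡ 1, so inverse 3.
N/5 = 364; 364 ≡ 4 (mod 5); 4·4 ≡ 1, so inverse 4.
x ≡ 0·260·1 + 3·140·4 + 2·455·3 + 2·364·4 = 7322.
7322 mod 1820 = 42.

42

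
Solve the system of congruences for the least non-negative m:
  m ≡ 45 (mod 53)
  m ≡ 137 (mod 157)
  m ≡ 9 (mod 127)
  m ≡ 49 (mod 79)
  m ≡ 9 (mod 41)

The moduli are pairwise coprime; N = 53·157·127·79·41 = 3422868313.
N/53 = 64582421; 64582421 ≡ 13 (mod 53); 13·49 ≡ 1, so inverse 49.
N/157 = 21801709; 21801709 ≡ 61 (mod 157); 61·139 ≡ 1, so inverse 139.
N/127 = 26951719; 26951719 ≡ 33 (mod 127); 33·77 ≡ 1, so inverse 77.
N/79 = 43327447; 43327447 ≡ 55 (mod 79); 55·23 ≡ 1, so inverse 23.
N/41 = 83484593; 83484593 ≡ 24 (mod 41); 24·12 ≡ 1, so inverse 12.
m ≡ 45·64582421·49 + 137·21801709·139 + 9·26951719·77 + 49·43327447·23 + 9·83484593·12 = 634098092872.
634098092872 mod 3422868313 = 867454967.

867454967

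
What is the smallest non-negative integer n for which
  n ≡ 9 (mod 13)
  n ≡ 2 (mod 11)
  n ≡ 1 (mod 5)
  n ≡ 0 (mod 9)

2466

The moduli are pairwise coprime; M = 13·11·5·9 = 6435.
M/13 = 495; 495 ≡ 1 (mod 13), inverse 1.
M/11 = 585; 585 ≡ 2 (mod 11); 2·6 ≡ 1, so inverse 6.
M/5 = 1287; 1287 ≡ 2 (mod 5); 2·3 ≡ 1, so inverse 3.
M/9 = 715; 715 ≡ 4 (mod 9); 4·7 ≡ 1, so inverse 7.
n ≡ 9·495·1 + 2·585·6 + 1·1287·3 + 0·715·7 = 15336.
15336 mod 6435 = 2466.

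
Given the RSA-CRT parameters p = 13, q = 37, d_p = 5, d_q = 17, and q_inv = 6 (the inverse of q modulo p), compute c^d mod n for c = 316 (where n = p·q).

283

m₁ = c^(d_p) mod p: c ≡ 4 (mod 13), and 4^5 mod 13 = 10.
m₂ = c^(d_q) mod q: c ≡ 20 (mod 37), and 20^17 mod 37 = 24.
h = q_inv·(m₁ − m₂) mod p = 6·(10 − 24) mod 13 = 7.
m = m₂ + h·q = 24 + 7·37 = 283.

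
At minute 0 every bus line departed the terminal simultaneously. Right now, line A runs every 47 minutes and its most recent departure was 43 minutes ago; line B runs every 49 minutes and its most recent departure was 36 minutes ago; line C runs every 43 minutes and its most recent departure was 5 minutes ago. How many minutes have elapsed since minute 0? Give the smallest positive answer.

The moduli are pairwise coprime; N = 47·49·43 = 99029.
N/47 = 2107; 2107 ≡ 39 (mod 47); 39·41 ≡ 1, so inverse 41.
N/49 = 2021; 2021 ≡ 12 (mod 49); 12·45 ≡ 1, so inverse 45.
N/43 = 2303; 2303 ≡ 24 (mod 43); 24·9 ≡ 1, so inverse 9.
t ≡ 43·2107·41 + 36·2021·45 + 5·2303·9 = 7092296.
7092296 mod 99029 = 61237.

61237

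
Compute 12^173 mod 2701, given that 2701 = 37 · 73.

Mod 37: 12 ≡ 12; by Fermat, exponent reduces to 173 mod 36 = 29; 12^29 ≡ 33 (mod 37).
Mod 73: 12 ≡ 12; by Fermat, exponent reduces to 173 mod 72 = 29; 12^29 ≡ 19 (mod 73).
Combine by CRT: x ≡ 33 (mod 37), x ≡ 19 (mod 73) ⇒ x ≡ 1698 (mod 2701).

1698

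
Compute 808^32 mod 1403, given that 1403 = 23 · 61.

652

Mod 23: 808 ≡ 3; by Fermat, exponent reduces to 32 mod 22 = 10; 3^10 ≡ 8 (mod 23).
Mod 61: 808 ≡ 15; 15^32 ≡ 42 (mod 61).
Combine by CRT: x ≡ 8 (mod 23), x ≡ 42 (mod 61) ⇒ x ≡ 652 (mod 1403).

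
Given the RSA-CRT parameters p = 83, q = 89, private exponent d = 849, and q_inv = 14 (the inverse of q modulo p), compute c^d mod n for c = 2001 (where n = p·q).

d_p = d mod (p−1) = 849 mod 82 = 29; d_q = d mod (q−1) = 57.
m₁ = c^(d_p) mod p: c ≡ 9 (mod 83), and 9^29 mod 83 = 48.
m₂ = c^(d_q) mod q: c ≡ 43 (mod 89), and 43^57 mod 89 = 61.
h = q_inv·(m₁ − m₂) mod p = 14·(48 − 61) mod 83 = 67.
m = m₂ + h·q = 61 + 67·89 = 6024.

6024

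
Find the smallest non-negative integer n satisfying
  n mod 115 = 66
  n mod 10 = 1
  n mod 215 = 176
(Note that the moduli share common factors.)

3401

gcd(115, 10) = 5 and 5 | (1 − 66), so the pair is consistent; merging gives n ≡ 181 (mod 230), where 230 = lcm(115, 10).
gcd(230, 215) = 5 and 5 | (176 − 181), so the pair is consistent; merging gives n ≡ 3401 (mod 9890), where 9890 = lcm(230, 215).
The solution is unique modulo lcm(115, 10, 215) = 9890.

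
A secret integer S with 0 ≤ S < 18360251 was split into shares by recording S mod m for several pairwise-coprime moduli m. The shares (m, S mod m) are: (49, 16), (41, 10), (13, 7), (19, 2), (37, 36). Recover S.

16049378

The moduli are pairwise coprime; N = 49·41·13·19·37 = 18360251.
N/49 = 374699; 374699 ≡ 45 (mod 49); 45·12 ≡ 1, so inverse 12.
N/41 = 447811; 447811 ≡ 9 (mod 41); 9·32 ≡ 1, so inverse 32.
N/13 = 1412327; 1412327 ≡ 7 (mod 13); 7·2 ≡ 1, so inverse 2.
N/19 = 966329; 966329 ≡ 8 (mod 19); 8·12 ≡ 1, so inverse 12.
N/37 = 496223; 496223 ≡ 16 (mod 37); 16·7 ≡ 1, so inverse 7.
S ≡ 16·374699·12 + 10·447811·32 + 7·1412327·2 + 2·966329·12 + 36·496223·7 = 383254398.
383254398 mod 18360251 = 16049378.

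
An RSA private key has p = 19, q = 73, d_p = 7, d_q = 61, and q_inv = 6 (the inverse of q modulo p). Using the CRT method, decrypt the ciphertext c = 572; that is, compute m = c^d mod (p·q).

926

m₁ = c^(d_p) mod p: c ≡ 2 (mod 19), and 2^7 mod 19 = 14.
m₂ = c^(d_q) mod q: c ≡ 61 (mod 73), and 61^61 mod 73 = 50.
h = q_inv·(m₁ − m₂) mod p = 6·(14 − 50) mod 19 = 12.
m = m₂ + h·q = 50 + 12·73 = 926.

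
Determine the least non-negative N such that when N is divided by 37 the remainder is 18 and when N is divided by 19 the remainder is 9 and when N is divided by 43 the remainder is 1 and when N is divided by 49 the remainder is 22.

1324100

The moduli are pairwise coprime; M = 37·19·43·49 = 1481221.
M/37 = 40033; 40033 ≡ 36 (mod 37); 36·36 ≡ 1, so inverse 36.
M/19 = 77959; 77959 ≡ 2 (mod 19); 2·10 ≡ 1, so inverse 10.
M/43 = 34447; 34447 ≡ 4 (mod 43); 4·11 ≡ 1, so inverse 11.
M/49 = 30229; 30229 ≡ 45 (mod 49); 45·12 ≡ 1, so inverse 12.
N ≡ 18·40033·36 + 9·77959·10 + 1·34447·11 + 22·30229·12 = 41317067.
41317067 mod 1481221 = 1324100.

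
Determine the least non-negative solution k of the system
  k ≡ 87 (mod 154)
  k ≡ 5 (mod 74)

1781

gcd(154, 74) = 2 and 2 | (5 − 87), so the pair is consistent; merging gives k ≡ 1781 (mod 5698), where 5698 = lcm(154, 74).
The solution is unique modulo lcm(154, 74) = 5698.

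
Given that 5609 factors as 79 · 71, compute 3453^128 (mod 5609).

Mod 79: 3453 ≡ 56; by Fermat, exponent reduces to 128 mod 78 = 50; 56^50 ≡ 55 (mod 79).
Mod 71: 3453 ≡ 45; by Fermat, exponent reduces to 128 mod 70 = 58; 45^58 ≡ 37 (mod 71).
Combine by CRT: x ≡ 55 (mod 79), x ≡ 37 (mod 71) ⇒ x ≡ 4084 (mod 5609).

4084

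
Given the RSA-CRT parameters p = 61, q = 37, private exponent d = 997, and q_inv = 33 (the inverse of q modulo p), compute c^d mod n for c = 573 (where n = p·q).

1578

d_p = d mod (p−1) = 997 mod 60 = 37; d_q = d mod (q−1) = 25.
m₁ = c^(d_p) mod p: c ≡ 24 (mod 61), and 24^37 mod 61 = 53.
m₂ = c^(d_q) mod q: c ≡ 18 (mod 37), and 18^25 mod 37 = 24.
h = q_inv·(m₁ − m₂) mod p = 33·(53 − 24) mod 61 = 42.
m = m₂ + h·q = 24 + 42·37 = 1578.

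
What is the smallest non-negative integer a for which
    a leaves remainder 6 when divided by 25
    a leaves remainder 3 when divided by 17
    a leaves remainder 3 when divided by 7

The moduli are pairwise coprime; N = 25·17·7 = 2975.
N/25 = 119; 119 ≡ 19 (mod 25); 19·4 ≡ 1, so inverse 4.
N/17 = 175; 175 ≡ 5 (mod 17); 5·7 ≡ 1, so inverse 7.
N/7 = 425; 425 ≡ 5 (mod 7); 5·3 ≡ 1, so inverse 3.
a ≡ 6·119·4 + 3·175·7 + 3·425·3 = 10356.
10356 mod 2975 = 1431.

1431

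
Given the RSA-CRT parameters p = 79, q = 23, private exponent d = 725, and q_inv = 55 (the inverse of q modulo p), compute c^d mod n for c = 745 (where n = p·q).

1490

d_p = d mod (p−1) = 725 mod 78 = 23; d_q = d mod (q−1) = 21.
m₁ = c^(d_p) mod p: c ≡ 34 (mod 79), and 34^23 mod 79 = 68.
m₂ = c^(d_q) mod q: c ≡ 9 (mod 23), and 9^21 mod 23 = 18.
h = q_inv·(m₁ − m₂) mod p = 55·(68 − 18) mod 79 = 64.
m = m₂ + h·q = 18 + 64·23 = 1490.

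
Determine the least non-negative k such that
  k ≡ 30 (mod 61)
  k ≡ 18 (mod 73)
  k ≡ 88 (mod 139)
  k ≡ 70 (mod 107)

59665838

The moduli are pairwise coprime; N = 61·73·139·107 = 66229469.
N/61 = 1085729; 1085729 ≡ 51 (mod 61); 51·6 ≡ 1, so inverse 6.
N/73 = 907253; 907253 ≡ 9 (mod 73); 9·65 ≡ 1, so inverse 65.
N/139 = 476471; 476471 ≡ 118 (mod 139); 118·86 ≡ 1, so inverse 86.
N/107 = 618967; 618967 ≡ 79 (mod 107); 79·42 ≡ 1, so inverse 42.
k ≡ 30·1085729·6 + 18·907253·65 + 88·476471·86 + 70·618967·42 = 6682612738.
6682612738 mod 66229469 = 59665838.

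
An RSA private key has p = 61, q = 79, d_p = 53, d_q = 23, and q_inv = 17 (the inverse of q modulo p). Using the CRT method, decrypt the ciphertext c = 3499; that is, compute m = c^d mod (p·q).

m₁ = c^(d_p) mod p: c ≡ 22 (mod 61), and 22^53 mod 61 = 12.
m₂ = c^(d_q) mod q: c ≡ 23 (mod 79), and 23^23 mod 79 = 55.
h = q_inv·(m₁ − m₂) mod p = 17·(12 − 55) mod 61 = 1.
m = m₂ + h·q = 55 + 1·79 = 134.

134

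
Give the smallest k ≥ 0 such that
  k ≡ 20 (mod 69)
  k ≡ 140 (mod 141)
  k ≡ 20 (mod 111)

20444

gcd(69, 141) = 3 and 3 | (140 − 20), so the pair is consistent; merging gives k ≡ 986 (mod 3243), where 3243 = lcm(69, 141).
gcd(3243, 111) = 3 and 3 | (20 − 986), so the pair is consistent; merging gives k ≡ 20444 (mod 119991), where 119991 = lcm(3243, 111).
The solution is unique modulo lcm(69, 141, 111) = 119991.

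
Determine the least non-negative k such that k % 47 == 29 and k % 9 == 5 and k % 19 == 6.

The moduli are pairwise coprime; N = 47·9·19 = 8037.
N/47 = 171; 171 ≡ 30 (mod 47); 30·11 ≡ 1, so inverse 11.
N/9 = 893; 893 ≡ 2 (mod 9); 2·5 ≡ 1, so inverse 5.
N/19 = 423; 423 ≡ 5 (mod 19); 5·4 ≡ 1, so inverse 4.
k ≡ 29·171·11 + 5·893·5 + 6·423·4 = 87026.
87026 mod 8037 = 6656.

6656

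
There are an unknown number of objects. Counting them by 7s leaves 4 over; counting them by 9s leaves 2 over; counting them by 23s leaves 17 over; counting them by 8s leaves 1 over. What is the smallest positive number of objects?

7193

The moduli are pairwise coprime; M = 7·9·23·8 = 11592.
M/7 = 1656; 1656 ≡ 4 (mod 7); 4·2 ≡ 1, so inverse 2.
M/9 = 1288; 1288 ≡ 1 (mod 9), inverse 1.
M/23 = 504; 504 ≡ 21 (mod 23); 21·11 ≡ 1, so inverse 11.
M/8 = 1449; 1449 ≡ 1 (mod 8), inverse 1.
N ≡ 4·1656·2 + 2·1288·1 + 17·504·11 + 1·1449·1 = 111521.
111521 mod 11592 = 7193.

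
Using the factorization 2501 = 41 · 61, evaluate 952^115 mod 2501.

Mod 41: 952 ≡ 9; by Fermat, exponent reduces to 115 mod 40 = 35; 9^35 ≡ 32 (mod 41).
Mod 61: 952 ≡ 37; by Fermat, exponent reduces to 115 mod 60 = 55; 37^55 ≡ 50 (mod 61).
Combine by CRT: x ≡ 32 (mod 41), x ≡ 50 (mod 61) ⇒ x ≡ 2246 (mod 2501).

2246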